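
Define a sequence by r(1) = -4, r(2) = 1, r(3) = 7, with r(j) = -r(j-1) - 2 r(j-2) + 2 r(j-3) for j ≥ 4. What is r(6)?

r(4) = -7 - 2(1) + 2(-4) = -17
r(5) = -(-17) - 2(7) + 2(1) = 5
r(6) = -5 - 2(-17) + 2(7) = 43

43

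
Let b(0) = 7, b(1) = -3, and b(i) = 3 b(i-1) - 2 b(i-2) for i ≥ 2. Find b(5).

-303

b(2) = 3·(-3) - 2·7 = -23
b(3) = 3·(-23) - 2·(-3) = -63
b(4) = 3·(-63) - 2·(-23) = -143
b(5) = 3·(-143) - 2·(-63) = -303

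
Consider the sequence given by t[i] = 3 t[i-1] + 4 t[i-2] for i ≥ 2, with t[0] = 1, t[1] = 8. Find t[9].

471860

t[2] = 3·8 + 4·1 = 28
t[3] = 3·28 + 4·8 = 116
t[4] = 3·116 + 4·28 = 460
t[5] = 3·460 + 4·116 = 1844
t[6] = 3·1844 + 4·460 = 7372
t[7] = 3·7372 + 4·1844 = 29492
t[8] = 3·29492 + 4·7372 = 117964
t[9] = 3·117964 + 4·29492 = 471860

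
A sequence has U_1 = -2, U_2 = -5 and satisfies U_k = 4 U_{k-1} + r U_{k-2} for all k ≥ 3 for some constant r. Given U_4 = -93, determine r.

U_3 = -20 - 2r
U_4 = -80 - 13r
So -80 - 13r = -93, giving r = 1.

1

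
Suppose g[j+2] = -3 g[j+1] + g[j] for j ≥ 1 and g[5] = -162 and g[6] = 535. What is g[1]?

-3

Rearranging, g[j-2] = g[j] + 3 g[j-1].
g[4] = 535 + 3*(-162) = 49
g[3] = -162 + 3*49 = -15
g[2] = 49 + 3*(-15) = 4
g[1] = -15 + 3*4 = -3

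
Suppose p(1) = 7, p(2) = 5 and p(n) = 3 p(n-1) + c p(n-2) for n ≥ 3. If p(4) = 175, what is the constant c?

5

p(3) = 15 + 7c
p(4) = 45 + 26c
So 45 + 26c = 175, giving c = 5.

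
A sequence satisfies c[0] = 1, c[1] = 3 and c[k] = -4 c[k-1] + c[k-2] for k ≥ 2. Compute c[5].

c[2] = -4*3 + 1 = -11
c[3] = -4*(-11) + 3 = 47
c[4] = -4*47 + (-11) = -199
c[5] = -4*(-199) + 47 = 843

843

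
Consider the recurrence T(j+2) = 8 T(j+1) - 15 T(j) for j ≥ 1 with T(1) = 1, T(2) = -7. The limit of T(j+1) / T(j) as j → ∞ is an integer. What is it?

The characteristic equation is r^2 - 8r + 15 = 0, which factors as (r - 5)(r - 3) = 0.
So the roots are 5 and 3. Since |5| > |3| and the coefficient of 5^j is non-zero, the ratio tends to 5.

5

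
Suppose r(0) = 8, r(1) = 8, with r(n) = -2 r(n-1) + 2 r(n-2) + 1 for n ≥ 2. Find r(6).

r(2) = -2(8) + 2(8) + 1 = 1
r(3) = -2(1) + 2(8) + 1 = 15
r(4) = -2(15) + 2(1) + 1 = -27
r(5) = -2(-27) + 2(15) + 1 = 85
r(6) = -2(85) + 2(-27) + 1 = -223

-223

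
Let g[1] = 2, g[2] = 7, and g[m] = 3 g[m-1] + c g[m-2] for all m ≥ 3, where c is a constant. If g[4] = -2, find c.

-5

g[3] = 21 + 2c
g[4] = 63 + 13c
So 63 + 13c = -2, giving c = -5.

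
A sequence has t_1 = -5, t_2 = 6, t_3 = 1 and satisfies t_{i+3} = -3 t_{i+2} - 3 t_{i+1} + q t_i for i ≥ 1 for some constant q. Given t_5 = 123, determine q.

t_4 = -21 - 5q
t_5 = 60 + 21q
So 60 + 21q = 123, giving q = 3.

3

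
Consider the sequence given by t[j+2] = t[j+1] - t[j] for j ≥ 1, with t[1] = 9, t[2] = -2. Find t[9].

t[3] = (-2) - 9 = -11
t[4] = (-11) - (-2) = -9
t[5] = (-9) - (-11) = 2
t[6] = 2 - (-9) = 11
t[7] = 11 - 2 = 9
t[8] = 9 - 11 = -2
t[9] = (-2) - 9 = -11

-11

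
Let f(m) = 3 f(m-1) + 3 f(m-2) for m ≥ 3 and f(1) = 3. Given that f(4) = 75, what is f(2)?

Let f(2) = y.
f(3) = 9 + 3y
f(4) = 27 + 12y
So 27 + 12y = 75, giving y = 4.

4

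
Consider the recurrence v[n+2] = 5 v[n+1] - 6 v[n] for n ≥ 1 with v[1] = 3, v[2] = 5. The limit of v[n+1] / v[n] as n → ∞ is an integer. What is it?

The characteristic equation is r^2 - 5r + 6 = 0, which factors as (r - 3)(r - 2) = 0.
So the roots are 3 and 2. Since |3| > |2| and the coefficient of 3^n is non-zero, the ratio tends to 3.

3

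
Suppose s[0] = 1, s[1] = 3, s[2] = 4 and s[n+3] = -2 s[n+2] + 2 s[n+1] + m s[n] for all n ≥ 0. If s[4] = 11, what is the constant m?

-1

s[3] = -2 + m
s[4] = 12 + m
So 12 + m = 11, giving m = -1.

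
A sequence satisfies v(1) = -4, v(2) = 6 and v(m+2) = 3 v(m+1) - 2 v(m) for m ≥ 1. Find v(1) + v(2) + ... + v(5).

240

v(3) = 3·6 - 2·(-4) = 26
v(4) = 3·26 - 2·6 = 66
v(5) = 3·66 - 2·26 = 146
Sum = (-4) + 6 + 26 + 66 + 146 = 240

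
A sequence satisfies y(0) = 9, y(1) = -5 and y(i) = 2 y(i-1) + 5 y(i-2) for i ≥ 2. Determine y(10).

392035

y(2) = 2(-5) + 5(9) = 35
y(3) = 2(35) + 5(-5) = 45
y(4) = 2(45) + 5(35) = 265
y(5) = 2(265) + 5(45) = 755
y(6) = 2(755) + 5(265) = 2835
y(7) = 2(2835) + 5(755) = 9445
y(8) = 2(9445) + 5(2835) = 33065
y(9) = 2(33065) + 5(9445) = 113355
y(10) = 2(113355) + 5(33065) = 392035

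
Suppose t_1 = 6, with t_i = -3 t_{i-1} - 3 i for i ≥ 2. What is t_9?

47970

t_2 = -3·6 - 6 = -24
t_3 = -3·(-24) - 9 = 63
t_4 = -3·63 - 12 = -201
t_5 = -3·(-201) - 15 = 588
t_6 = -3·588 - 18 = -1782
t_7 = -3·(-1782) - 21 = 5325
t_8 = -3·5325 - 24 = -15999
t_9 = -3·(-15999) - 27 = 47970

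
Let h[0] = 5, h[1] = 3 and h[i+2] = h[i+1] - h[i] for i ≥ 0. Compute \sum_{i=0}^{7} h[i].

8

h[2] = 3 - 5 = -2
h[3] = (-2) - 3 = -5
h[4] = (-5) - (-2) = -3
h[5] = (-3) - (-5) = 2
h[6] = 2 - (-3) = 5
h[7] = 5 - 2 = 3
Sum = 5 + 3 + (-2) + (-5) + (-3) + 2 + 5 + 3 = 8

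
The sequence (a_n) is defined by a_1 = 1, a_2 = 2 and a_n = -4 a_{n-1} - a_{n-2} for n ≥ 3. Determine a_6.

a_3 = -4*2 - 1 = -9
a_4 = -4*(-9) - 2 = 34
a_5 = -4*34 - (-9) = -127
a_6 = -4*(-127) - 34 = 474

474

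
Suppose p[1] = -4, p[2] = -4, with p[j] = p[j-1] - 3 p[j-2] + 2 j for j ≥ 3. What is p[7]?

-80

p[3] = (-4) - 3·(-4) + 6 = 14
p[4] = 14 - 3·(-4) + 8 = 34
p[5] = 34 - 3·14 + 10 = 2
p[6] = 2 - 3·34 + 12 = -88
p[7] = (-88) - 3·2 + 14 = -80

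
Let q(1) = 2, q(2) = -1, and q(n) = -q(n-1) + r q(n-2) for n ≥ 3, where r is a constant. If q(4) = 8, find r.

q(3) = 1 + 2r
q(4) = -1 - 3r
So -1 - 3r = 8, giving r = -3.

-3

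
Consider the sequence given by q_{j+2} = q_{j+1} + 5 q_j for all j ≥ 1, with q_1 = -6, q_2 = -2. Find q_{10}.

-28002

q_3 = (-2) + 5*(-6) = -32
q_4 = (-32) + 5*(-2) = -42
q_5 = (-42) + 5*(-32) = -202
q_6 = (-202) + 5*(-42) = -412
q_7 = (-412) + 5*(-202) = -1422
q_8 = (-1422) + 5*(-412) = -3482
q_9 = (-3482) + 5*(-1422) = -10592
q_{10} = (-10592) + 5*(-3482) = -28002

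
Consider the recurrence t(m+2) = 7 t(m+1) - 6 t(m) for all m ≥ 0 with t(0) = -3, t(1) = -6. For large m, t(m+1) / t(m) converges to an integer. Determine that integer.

6

The characteristic equation is r^2 - 7r + 6 = 0, which factors as (r - 6)(r - 1) = 0.
So the roots are 6 and 1. Since |6| > |1| and the coefficient of 6^m is non-zero, the ratio tends to 6.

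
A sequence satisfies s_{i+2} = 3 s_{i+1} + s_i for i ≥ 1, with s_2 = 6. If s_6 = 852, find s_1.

Let s_1 = y.
s_3 = 18 + y
s_4 = 60 + 3y
s_5 = 198 + 10y
s_6 = 654 + 33y
So 654 + 33y = 852, giving y = 6.

6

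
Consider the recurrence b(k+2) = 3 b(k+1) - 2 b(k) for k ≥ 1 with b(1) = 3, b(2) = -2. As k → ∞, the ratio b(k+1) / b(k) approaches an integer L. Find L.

2

The characteristic equation is r^2 - 3r + 2 = 0, which factors as (r - 2)(r - 1) = 0.
So the roots are 2 and 1. Since |2| > |1| and the coefficient of 2^k is non-zero, the ratio tends to 2.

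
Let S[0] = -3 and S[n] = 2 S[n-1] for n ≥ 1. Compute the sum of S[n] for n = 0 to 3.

S[1] = 2·(-3) = -6
S[2] = 2·(-6) = -12
S[3] = 2·(-12) = -24
Sum = (-3) + (-6) + (-12) + (-24) = -45

-45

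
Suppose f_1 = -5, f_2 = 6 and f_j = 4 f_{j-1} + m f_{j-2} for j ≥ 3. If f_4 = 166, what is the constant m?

-5

f_3 = 24 - 5m
f_4 = 96 - 14m
So 96 - 14m = 166, giving m = -5.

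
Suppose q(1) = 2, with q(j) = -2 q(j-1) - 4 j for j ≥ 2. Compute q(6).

-144

q(2) = -2·2 - 8 = -12
q(3) = -2·(-12) - 12 = 12
q(4) = -2·12 - 16 = -40
q(5) = -2·(-40) - 20 = 60
q(6) = -2·60 - 24 = -144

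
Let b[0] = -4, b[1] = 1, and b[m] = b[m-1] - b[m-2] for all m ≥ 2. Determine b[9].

b[2] = 1 - (-4) = 5
b[3] = 5 - 1 = 4
b[4] = 4 - 5 = -1
b[5] = (-1) - 4 = -5
b[6] = (-5) - (-1) = -4
b[7] = (-4) - (-5) = 1
b[8] = 1 - (-4) = 5
b[9] = 5 - 1 = 4

4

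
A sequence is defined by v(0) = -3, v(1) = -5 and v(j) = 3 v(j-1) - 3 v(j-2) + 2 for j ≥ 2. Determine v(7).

191

v(2) = 3*(-5) - 3*(-3) + 2 = -4
v(3) = 3*(-4) - 3*(-5) + 2 = 5
v(4) = 3*5 - 3*(-4) + 2 = 29
v(5) = 3*29 - 3*5 + 2 = 74
v(6) = 3*74 - 3*29 + 2 = 137
v(7) = 3*137 - 3*74 + 2 = 191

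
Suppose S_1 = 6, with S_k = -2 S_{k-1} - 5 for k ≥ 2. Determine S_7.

S_2 = -2·6 - 5 = -17
S_3 = -2·(-17) - 5 = 29
S_4 = -2·29 - 5 = -63
S_5 = -2·(-63) - 5 = 121
S_6 = -2·121 - 5 = -247
S_7 = -2·(-247) - 5 = 489

489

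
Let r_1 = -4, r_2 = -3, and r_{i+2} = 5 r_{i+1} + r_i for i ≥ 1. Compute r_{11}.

r_3 = 5*(-3) + (-4) = -19
r_4 = 5*(-19) + (-3) = -98
r_5 = 5*(-98) + (-19) = -509
r_6 = 5*(-509) + (-98) = -2643
r_7 = 5*(-2643) + (-509) = -13724
r_8 = 5*(-13724) + (-2643) = -71263
r_9 = 5*(-71263) + (-13724) = -370039
r_{10} = 5*(-370039) + (-71263) = -1921458
r_{11} = 5*(-1921458) + (-370039) = -9977329

-9977329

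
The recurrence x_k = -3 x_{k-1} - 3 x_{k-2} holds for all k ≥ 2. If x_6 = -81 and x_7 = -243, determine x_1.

9

Rearranging, x_{k-2} = (x_k + 3 x_{k-1}) / -3.
x_5 = (-243 + 3(-81)) / -3 = -486/-3 = 162
x_4 = (-81 + 3(162)) / -3 = 405/-3 = -135
x_3 = (162 + 3(-135)) / -3 = -243/-3 = 81
x_2 = (-135 + 3(81)) / -3 = 108/-3 = -36
x_1 = (81 + 3(-36)) / -3 = -27/-3 = 9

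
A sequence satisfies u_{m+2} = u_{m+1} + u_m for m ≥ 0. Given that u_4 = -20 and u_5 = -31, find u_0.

-7

Rearranging, u_{m-2} = u_m - u_{m-1}.
u_3 = -31 - (-20) = -11
u_2 = -20 - (-11) = -9
u_1 = -11 - (-9) = -2
u_0 = -9 - (-2) = -7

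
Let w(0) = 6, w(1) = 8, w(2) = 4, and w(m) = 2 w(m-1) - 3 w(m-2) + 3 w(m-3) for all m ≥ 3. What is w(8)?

w(3) = 2*4 - 3*8 + 3*6 = 2
w(4) = 2*2 - 3*4 + 3*8 = 16
w(5) = 2*16 - 3*2 + 3*4 = 38
w(6) = 2*38 - 3*16 + 3*2 = 34
w(7) = 2*34 - 3*38 + 3*16 = 2
w(8) = 2*2 - 3*34 + 3*38 = 16

16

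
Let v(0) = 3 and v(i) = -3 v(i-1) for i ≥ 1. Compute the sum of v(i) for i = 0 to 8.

14763

v(1) = -3*3 = -9
v(2) = -3*(-9) = 27
v(3) = -3*27 = -81
v(4) = -3*(-81) = 243
v(5) = -3*243 = -729
v(6) = -3*(-729) = 2187
v(7) = -3*2187 = -6561
v(8) = -3*(-6561) = 19683
Sum = 3 + (-9) + 27 + (-81) + 243 + (-729) + 2187 + (-6561) + 19683 = 14763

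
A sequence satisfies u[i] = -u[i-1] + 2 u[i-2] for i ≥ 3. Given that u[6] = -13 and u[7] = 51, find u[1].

9

Rearranging, u[i-2] = (u[i] + u[i-1]) / 2.
u[5] = (51 + (-13)) / 2 = 38/2 = 19
u[4] = (-13 + 19) / 2 = 6/2 = 3
u[3] = (19 + 3) / 2 = 22/2 = 11
u[2] = (3 + 11) / 2 = 14/2 = 7
u[1] = (11 + 7) / 2 = 18/2 = 9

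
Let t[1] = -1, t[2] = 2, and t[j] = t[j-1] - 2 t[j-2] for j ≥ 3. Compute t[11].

-56

t[3] = 2 - 2(-1) = 4
t[4] = 4 - 2(2) = 0
t[5] = 0 - 2(4) = -8
t[6] = (-8) - 2(0) = -8
t[7] = (-8) - 2(-8) = 8
t[8] = 8 - 2(-8) = 24
t[9] = 24 - 2(8) = 8
t[10] = 8 - 2(24) = -40
t[11] = (-40) - 2(8) = -56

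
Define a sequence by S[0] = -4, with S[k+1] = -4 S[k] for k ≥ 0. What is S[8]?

S[1] = -4(-4) = 16
S[2] = -4(16) = -64
S[3] = -4(-64) = 256
S[4] = -4(256) = -1024
S[5] = -4(-1024) = 4096
S[6] = -4(4096) = -16384
S[7] = -4(-16384) = 65536
S[8] = -4(65536) = -262144

-262144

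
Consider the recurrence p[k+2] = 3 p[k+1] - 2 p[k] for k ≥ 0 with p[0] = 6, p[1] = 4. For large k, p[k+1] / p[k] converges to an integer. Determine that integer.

The characteristic equation is r^2 - 3r + 2 = 0, which factors as (r - 2)(r - 1) = 0.
So the roots are 2 and 1. Since |2| > |1| and the coefficient of 2^k is non-zero, the ratio tends to 2.

2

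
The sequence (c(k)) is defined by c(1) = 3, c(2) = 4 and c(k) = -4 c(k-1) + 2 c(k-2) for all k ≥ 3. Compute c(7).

-4200

c(3) = -4·4 + 2·3 = -10
c(4) = -4·(-10) + 2·4 = 48
c(5) = -4·48 + 2·(-10) = -212
c(6) = -4·(-212) + 2·48 = 944
c(7) = -4·944 + 2·(-212) = -4200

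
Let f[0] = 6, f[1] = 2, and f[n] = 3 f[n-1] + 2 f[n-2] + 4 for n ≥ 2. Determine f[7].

f[2] = 3*2 + 2*6 + 4 = 22
f[3] = 3*22 + 2*2 + 4 = 74
f[4] = 3*74 + 2*22 + 4 = 270
f[5] = 3*270 + 2*74 + 4 = 962
f[6] = 3*962 + 2*270 + 4 = 3430
f[7] = 3*3430 + 2*962 + 4 = 12218

12218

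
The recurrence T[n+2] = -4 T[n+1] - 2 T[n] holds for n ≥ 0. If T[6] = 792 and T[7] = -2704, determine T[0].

1

Rearranging, T[n-2] = (T[n] + 4 T[n-1]) / -2.
T[5] = (-2704 + 4(792)) / -2 = 464/-2 = -232
T[4] = (792 + 4(-232)) / -2 = -136/-2 = 68
T[3] = (-232 + 4(68)) / -2 = 40/-2 = -20
T[2] = (68 + 4(-20)) / -2 = -12/-2 = 6
T[1] = (-20 + 4(6)) / -2 = 4/-2 = -2
T[0] = (6 + 4(-2)) / -2 = -2/-2 = 1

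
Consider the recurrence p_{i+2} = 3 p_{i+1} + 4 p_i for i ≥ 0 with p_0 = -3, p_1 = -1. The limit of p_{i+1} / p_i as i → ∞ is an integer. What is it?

The characteristic equation is r^2 - 3r - 4 = 0, which factors as (r - 4)(r + 1) = 0.
So the roots are 4 and -1. Since |4| > |-1| and the coefficient of 4^i is non-zero, the ratio tends to 4.

4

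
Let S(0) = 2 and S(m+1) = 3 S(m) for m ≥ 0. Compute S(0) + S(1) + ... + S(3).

S(1) = 3(2) = 6
S(2) = 3(6) = 18
S(3) = 3(18) = 54
Sum = 2 + 6 + 18 + 54 = 80

80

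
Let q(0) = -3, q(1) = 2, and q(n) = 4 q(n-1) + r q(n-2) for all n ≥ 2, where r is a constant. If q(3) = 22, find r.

1

q(2) = 8 - 3r
q(3) = 32 - 10r
So 32 - 10r = 22, giving r = 1.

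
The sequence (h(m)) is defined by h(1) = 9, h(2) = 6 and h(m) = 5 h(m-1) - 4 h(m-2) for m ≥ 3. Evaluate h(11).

h(3) = 5(6) - 4(9) = -6
h(4) = 5(-6) - 4(6) = -54
h(5) = 5(-54) - 4(-6) = -246
h(6) = 5(-246) - 4(-54) = -1014
h(7) = 5(-1014) - 4(-246) = -4086
h(8) = 5(-4086) - 4(-1014) = -16374
h(9) = 5(-16374) - 4(-4086) = -65526
h(10) = 5(-65526) - 4(-16374) = -262134
h(11) = 5(-262134) - 4(-65526) = -1048566

-1048566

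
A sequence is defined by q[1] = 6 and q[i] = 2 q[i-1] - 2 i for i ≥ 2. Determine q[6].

q[2] = 2*6 - 4 = 8
q[3] = 2*8 - 6 = 10
q[4] = 2*10 - 8 = 12
q[5] = 2*12 - 10 = 14
q[6] = 2*14 - 12 = 16

16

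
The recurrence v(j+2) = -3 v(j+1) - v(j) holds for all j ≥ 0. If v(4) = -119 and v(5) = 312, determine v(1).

3

Rearranging, v(j-2) = -(v(j) + 3 v(j-1)).
v(3) = -(312 + 3·(-119)) = 45
v(2) = -(-119 + 3·45) = -16
v(1) = -(45 + 3·(-16)) = 3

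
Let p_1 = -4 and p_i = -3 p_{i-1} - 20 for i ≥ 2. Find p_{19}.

387420484

The fixed point is -20/(1 + 3) = -5, so p_i + 5 = -3(p_{i-1} + 5).
Hence p_i = 1·(-3)^{i-1} - 5.
p_{19} = 1·(-3)^{18} - 5 = 1·387420489 - 5 = 387420484.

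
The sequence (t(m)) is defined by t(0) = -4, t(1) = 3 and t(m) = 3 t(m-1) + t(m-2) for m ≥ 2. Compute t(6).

644

t(2) = 3(3) + (-4) = 5
t(3) = 3(5) + 3 = 18
t(4) = 3(18) + 5 = 59
t(5) = 3(59) + 18 = 195
t(6) = 3(195) + 59 = 644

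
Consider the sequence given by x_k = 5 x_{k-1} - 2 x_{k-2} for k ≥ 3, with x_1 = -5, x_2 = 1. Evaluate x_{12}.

13775593

x_3 = 5*1 - 2*(-5) = 15
x_4 = 5*15 - 2*1 = 73
x_5 = 5*73 - 2*15 = 335
x_6 = 5*335 - 2*73 = 1529
x_7 = 5*1529 - 2*335 = 6975
x_8 = 5*6975 - 2*1529 = 31817
x_9 = 5*31817 - 2*6975 = 145135
x_{10} = 5*145135 - 2*31817 = 662041
x_{11} = 5*662041 - 2*145135 = 3019935
x_{12} = 5*3019935 - 2*662041 = 13775593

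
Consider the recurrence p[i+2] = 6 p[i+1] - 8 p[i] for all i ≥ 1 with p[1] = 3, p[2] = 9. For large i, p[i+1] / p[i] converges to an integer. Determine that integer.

The characteristic equation is r^2 - 6r + 8 = 0, which factors as (r - 4)(r - 2) = 0.
So the roots are 4 and 2. Since |4| > |2| and the coefficient of 4^i is non-zero, the ratio tends to 4.

4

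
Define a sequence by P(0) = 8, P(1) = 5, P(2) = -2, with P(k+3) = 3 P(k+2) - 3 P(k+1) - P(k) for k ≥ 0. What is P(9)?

2305

P(3) = 3(-2) - 3(5) - 8 = -29
P(4) = 3(-29) - 3(-2) - 5 = -86
P(5) = 3(-86) - 3(-29) - (-2) = -169
P(6) = 3(-169) - 3(-86) - (-29) = -220
P(7) = 3(-220) - 3(-169) - (-86) = -67
P(8) = 3(-67) - 3(-220) - (-169) = 628
P(9) = 3(628) - 3(-67) - (-220) = 2305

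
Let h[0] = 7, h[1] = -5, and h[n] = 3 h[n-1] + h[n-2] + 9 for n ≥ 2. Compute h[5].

109

h[2] = 3(-5) + 7 + 9 = 1
h[3] = 3(1) + (-5) + 9 = 7
h[4] = 3(7) + 1 + 9 = 31
h[5] = 3(31) + 7 + 9 = 109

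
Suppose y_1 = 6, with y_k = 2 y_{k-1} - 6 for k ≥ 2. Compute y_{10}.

y_2 = 2*6 - 6 = 6
y_3 = 2*6 - 6 = 6
y_4 = 2*6 - 6 = 6
y_5 = 2*6 - 6 = 6
y_6 = 2*6 - 6 = 6
y_7 = 2*6 - 6 = 6
y_8 = 2*6 - 6 = 6
y_9 = 2*6 - 6 = 6
y_{10} = 2*6 - 6 = 6

6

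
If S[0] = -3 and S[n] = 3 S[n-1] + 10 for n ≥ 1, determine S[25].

The fixed point is 10/(1 - 3) = -5, so S[n] + 5 = 3(S[n-1] + 5).
Hence S[n] = 2·3^n - 5.
S[25] = 2·3^{25} - 5 = 2·847288609443 - 5 = 1694577218881.

1694577218881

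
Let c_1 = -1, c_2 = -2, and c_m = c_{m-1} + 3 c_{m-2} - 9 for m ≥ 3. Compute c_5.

-80

c_3 = (-2) + 3(-1) - 9 = -14
c_4 = (-14) + 3(-2) - 9 = -29
c_5 = (-29) + 3(-14) - 9 = -80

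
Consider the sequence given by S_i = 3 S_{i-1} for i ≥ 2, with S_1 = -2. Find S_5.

S_2 = 3*(-2) = -6
S_3 = 3*(-6) = -18
S_4 = 3*(-18) = -54
S_5 = 3*(-54) = -162

-162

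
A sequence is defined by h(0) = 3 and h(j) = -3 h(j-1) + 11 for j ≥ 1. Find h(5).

-58

h(1) = -3(3) + 11 = 2
h(2) = -3(2) + 11 = 5
h(3) = -3(5) + 11 = -4
h(4) = -3(-4) + 11 = 23
h(5) = -3(23) + 11 = -58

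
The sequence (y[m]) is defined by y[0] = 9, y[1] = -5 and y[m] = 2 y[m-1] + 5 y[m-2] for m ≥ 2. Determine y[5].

y[2] = 2*(-5) + 5*9 = 35
y[3] = 2*35 + 5*(-5) = 45
y[4] = 2*45 + 5*35 = 265
y[5] = 2*265 + 5*45 = 755

755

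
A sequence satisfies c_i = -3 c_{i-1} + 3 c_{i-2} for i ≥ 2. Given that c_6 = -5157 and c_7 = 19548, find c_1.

Rearranging, c_{i-2} = (c_i + 3 c_{i-1}) / 3.
c_5 = (19548 + 3(-5157)) / 3 = 4077/3 = 1359
c_4 = (-5157 + 3(1359)) / 3 = -1080/3 = -360
c_3 = (1359 + 3(-360)) / 3 = 279/3 = 93
c_2 = (-360 + 3(93)) / 3 = -81/3 = -27
c_1 = (93 + 3(-27)) / 3 = 12/3 = 4

4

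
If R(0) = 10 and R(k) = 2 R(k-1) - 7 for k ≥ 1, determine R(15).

98311

The fixed point is -7/(1 - 2) = 7, so R(k) - 7 = 2(R(k-1) - 7).
Hence R(k) = 3·2^k + 7.
R(15) = 3·2^{15} + 7 = 3·32768 + 7 = 98311.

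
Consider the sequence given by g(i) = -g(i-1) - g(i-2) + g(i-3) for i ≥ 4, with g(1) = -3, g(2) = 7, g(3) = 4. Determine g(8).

48

g(4) = -4 - 7 + (-3) = -14
g(5) = -(-14) - 4 + 7 = 17
g(6) = -17 - (-14) + 4 = 1
g(7) = -1 - 17 + (-14) = -32
g(8) = -(-32) - 1 + 17 = 48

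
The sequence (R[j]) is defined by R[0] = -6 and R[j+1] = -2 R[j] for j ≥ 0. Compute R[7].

768

R[1] = -2*(-6) = 12
R[2] = -2*12 = -24
R[3] = -2*(-24) = 48
R[4] = -2*48 = -96
R[5] = -2*(-96) = 192
R[6] = -2*192 = -384
R[7] = -2*(-384) = 768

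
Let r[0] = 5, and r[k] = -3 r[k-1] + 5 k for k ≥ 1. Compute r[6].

2970

r[1] = -3*5 + 5 = -10
r[2] = -3*(-10) + 10 = 40
r[3] = -3*40 + 15 = -105
r[4] = -3*(-105) + 20 = 335
r[5] = -3*335 + 25 = -980
r[6] = -3*(-980) + 30 = 2970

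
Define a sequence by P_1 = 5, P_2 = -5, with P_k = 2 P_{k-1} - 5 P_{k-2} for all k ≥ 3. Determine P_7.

365

P_3 = 2*(-5) - 5*5 = -35
P_4 = 2*(-35) - 5*(-5) = -45
P_5 = 2*(-45) - 5*(-35) = 85
P_6 = 2*85 - 5*(-45) = 395
P_7 = 2*395 - 5*85 = 365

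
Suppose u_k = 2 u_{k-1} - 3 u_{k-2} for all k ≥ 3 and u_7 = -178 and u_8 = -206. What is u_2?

-2

Rearranging, u_{k-2} = (u_k - 2 u_{k-1}) / -3.
u_6 = (-206 - 2·(-178)) / -3 = 150/-3 = -50
u_5 = (-178 - 2·(-50)) / -3 = -78/-3 = 26
u_4 = (-50 - 2·26) / -3 = -102/-3 = 34
u_3 = (26 - 2·34) / -3 = -42/-3 = 14
u_2 = (34 - 2·14) / -3 = 6/-3 = -2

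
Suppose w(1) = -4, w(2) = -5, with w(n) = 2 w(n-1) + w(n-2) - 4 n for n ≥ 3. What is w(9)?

-6972

w(3) = 2·(-5) + (-4) - 12 = -26
w(4) = 2·(-26) + (-5) - 16 = -73
w(5) = 2·(-73) + (-26) - 20 = -192
w(6) = 2·(-192) + (-73) - 24 = -481
w(7) = 2·(-481) + (-192) - 28 = -1182
w(8) = 2·(-1182) + (-481) - 32 = -2877
w(9) = 2·(-2877) + (-1182) - 36 = -6972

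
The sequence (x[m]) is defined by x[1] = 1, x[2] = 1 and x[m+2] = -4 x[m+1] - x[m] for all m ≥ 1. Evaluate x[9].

-13775

x[3] = -4(1) - 1 = -5
x[4] = -4(-5) - 1 = 19
x[5] = -4(19) - (-5) = -71
x[6] = -4(-71) - 19 = 265
x[7] = -4(265) - (-71) = -989
x[8] = -4(-989) - 265 = 3691
x[9] = -4(3691) - (-989) = -13775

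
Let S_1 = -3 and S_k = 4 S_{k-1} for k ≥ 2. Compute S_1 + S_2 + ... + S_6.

-4095

S_2 = 4*(-3) = -12
S_3 = 4*(-12) = -48
S_4 = 4*(-48) = -192
S_5 = 4*(-192) = -768
S_6 = 4*(-768) = -3072
Sum = (-3) + (-12) + (-48) + (-192) + (-768) + (-3072) = -4095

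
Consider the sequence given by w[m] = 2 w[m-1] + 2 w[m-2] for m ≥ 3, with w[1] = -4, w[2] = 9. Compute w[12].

110944

w[3] = 2*9 + 2*(-4) = 10
w[4] = 2*10 + 2*9 = 38
w[5] = 2*38 + 2*10 = 96
w[6] = 2*96 + 2*38 = 268
w[7] = 2*268 + 2*96 = 728
w[8] = 2*728 + 2*268 = 1992
w[9] = 2*1992 + 2*728 = 5440
w[10] = 2*5440 + 2*1992 = 14864
w[11] = 2*14864 + 2*5440 = 40608
w[12] = 2*40608 + 2*14864 = 110944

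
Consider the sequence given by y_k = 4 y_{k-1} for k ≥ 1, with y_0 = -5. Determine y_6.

-20480

y_1 = 4*(-5) = -20
y_2 = 4*(-20) = -80
y_3 = 4*(-80) = -320
y_4 = 4*(-320) = -1280
y_5 = 4*(-1280) = -5120
y_6 = 4*(-5120) = -20480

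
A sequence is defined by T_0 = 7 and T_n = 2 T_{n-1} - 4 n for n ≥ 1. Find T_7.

T_1 = 2·7 - 4 = 10
T_2 = 2·10 - 8 = 12
T_3 = 2·12 - 12 = 12
T_4 = 2·12 - 16 = 8
T_5 = 2·8 - 20 = -4
T_6 = 2·(-4) - 24 = -32
T_7 = 2·(-32) - 28 = -92

-92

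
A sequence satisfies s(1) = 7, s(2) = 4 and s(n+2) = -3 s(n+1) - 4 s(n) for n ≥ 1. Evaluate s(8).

s(3) = -3·4 - 4·7 = -40
s(4) = -3·(-40) - 4·4 = 104
s(5) = -3·104 - 4·(-40) = -152
s(6) = -3·(-152) - 4·104 = 40
s(7) = -3·40 - 4·(-152) = 488
s(8) = -3·488 - 4·40 = -1624

-1624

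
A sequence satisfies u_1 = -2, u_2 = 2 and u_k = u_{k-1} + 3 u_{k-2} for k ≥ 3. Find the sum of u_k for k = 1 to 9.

u_3 = 2 + 3*(-2) = -4
u_4 = (-4) + 3*2 = 2
u_5 = 2 + 3*(-4) = -10
u_6 = (-10) + 3*2 = -4
u_7 = (-4) + 3*(-10) = -34
u_8 = (-34) + 3*(-4) = -46
u_9 = (-46) + 3*(-34) = -148
Sum = (-2) + 2 + (-4) + 2 + (-10) + (-4) + (-34) + (-46) + (-148) = -244

-244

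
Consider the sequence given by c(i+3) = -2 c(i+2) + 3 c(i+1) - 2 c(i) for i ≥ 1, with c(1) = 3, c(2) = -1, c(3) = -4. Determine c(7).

c(4) = -2*(-4) + 3*(-1) - 2*3 = -1
c(5) = -2*(-1) + 3*(-4) - 2*(-1) = -8
c(6) = -2*(-8) + 3*(-1) - 2*(-4) = 21
c(7) = -2*21 + 3*(-8) - 2*(-1) = -64

-64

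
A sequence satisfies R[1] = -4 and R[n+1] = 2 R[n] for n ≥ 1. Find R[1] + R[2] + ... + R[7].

R[2] = 2·(-4) = -8
R[3] = 2·(-8) = -16
R[4] = 2·(-16) = -32
R[5] = 2·(-32) = -64
R[6] = 2·(-64) = -128
R[7] = 2·(-128) = -256
Sum = (-4) + (-8) + (-16) + (-32) + (-64) + (-128) + (-256) = -508

-508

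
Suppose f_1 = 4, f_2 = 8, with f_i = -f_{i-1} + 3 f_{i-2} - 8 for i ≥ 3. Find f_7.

-220

f_3 = -8 + 3*4 - 8 = -4
f_4 = -(-4) + 3*8 - 8 = 20
f_5 = -20 + 3*(-4) - 8 = -40
f_6 = -(-40) + 3*20 - 8 = 92
f_7 = -92 + 3*(-40) - 8 = -220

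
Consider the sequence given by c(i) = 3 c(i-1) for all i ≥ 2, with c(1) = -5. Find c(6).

c(2) = 3(-5) = -15
c(3) = 3(-15) = -45
c(4) = 3(-45) = -135
c(5) = 3(-135) = -405
c(6) = 3(-405) = -1215

-1215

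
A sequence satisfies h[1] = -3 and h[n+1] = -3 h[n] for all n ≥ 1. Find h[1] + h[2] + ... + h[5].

h[2] = -3*(-3) = 9
h[3] = -3*9 = -27
h[4] = -3*(-27) = 81
h[5] = -3*81 = -243
Sum = (-3) + 9 + (-27) + 81 + (-243) = -183

-183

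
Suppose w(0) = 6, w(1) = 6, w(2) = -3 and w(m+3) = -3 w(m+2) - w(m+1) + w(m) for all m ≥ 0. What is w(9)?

w(3) = -3*(-3) - 6 + 6 = 9
w(4) = -3*9 - (-3) + 6 = -18
w(5) = -3*(-18) - 9 + (-3) = 42
w(6) = -3*42 - (-18) + 9 = -99
w(7) = -3*(-99) - 42 + (-18) = 237
w(8) = -3*237 - (-99) + 42 = -570
w(9) = -3*(-570) - 237 + (-99) = 1374

1374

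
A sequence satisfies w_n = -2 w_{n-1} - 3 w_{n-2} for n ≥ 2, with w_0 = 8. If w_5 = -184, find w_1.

Let w_1 = v.
w_2 = -24 - 2v
w_3 = 48 + v
w_4 = -24 + 4v
w_5 = -96 - 11v
So -96 - 11v = -184, giving v = 8.

8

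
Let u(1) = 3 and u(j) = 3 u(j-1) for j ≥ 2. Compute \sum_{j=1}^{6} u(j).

1092

u(2) = 3(3) = 9
u(3) = 3(9) = 27
u(4) = 3(27) = 81
u(5) = 3(81) = 243
u(6) = 3(243) = 729
Sum = 3 + 9 + 27 + 81 + 243 + 729 = 1092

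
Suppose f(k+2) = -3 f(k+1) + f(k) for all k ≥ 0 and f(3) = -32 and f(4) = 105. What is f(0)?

-6

Rearranging, f(k-2) = f(k) + 3 f(k-1).
f(2) = 105 + 3*(-32) = 9
f(1) = -32 + 3*9 = -5
f(0) = 9 + 3*(-5) = -6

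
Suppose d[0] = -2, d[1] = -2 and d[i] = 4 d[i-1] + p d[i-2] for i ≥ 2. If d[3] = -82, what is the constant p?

5

d[2] = -8 - 2p
d[3] = -32 - 10p
So -32 - 10p = -82, giving p = 5.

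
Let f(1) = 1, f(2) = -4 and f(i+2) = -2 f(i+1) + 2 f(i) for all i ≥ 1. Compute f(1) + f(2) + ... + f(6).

-153

f(3) = -2*(-4) + 2*1 = 10
f(4) = -2*10 + 2*(-4) = -28
f(5) = -2*(-28) + 2*10 = 76
f(6) = -2*76 + 2*(-28) = -208
Sum = 1 + (-4) + 10 + (-28) + 76 + (-208) = -153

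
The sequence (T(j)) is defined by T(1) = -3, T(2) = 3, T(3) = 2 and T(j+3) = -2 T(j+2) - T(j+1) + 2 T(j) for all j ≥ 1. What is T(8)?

43

T(4) = -2(2) - 3 + 2(-3) = -13
T(5) = -2(-13) - 2 + 2(3) = 30
T(6) = -2(30) - (-13) + 2(2) = -43
T(7) = -2(-43) - 30 + 2(-13) = 30
T(8) = -2(30) - (-43) + 2(30) = 43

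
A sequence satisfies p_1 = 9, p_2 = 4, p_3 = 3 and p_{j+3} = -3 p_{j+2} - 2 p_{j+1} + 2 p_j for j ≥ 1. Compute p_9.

-57

p_4 = -3(3) - 2(4) + 2(9) = 1
p_5 = -3(1) - 2(3) + 2(4) = -1
p_6 = -3(-1) - 2(1) + 2(3) = 7
p_7 = -3(7) - 2(-1) + 2(1) = -17
p_8 = -3(-17) - 2(7) + 2(-1) = 35
p_9 = -3(35) - 2(-17) + 2(7) = -57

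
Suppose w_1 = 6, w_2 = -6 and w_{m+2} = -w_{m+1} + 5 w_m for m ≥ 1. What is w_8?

w_3 = -(-6) + 5*6 = 36
w_4 = -36 + 5*(-6) = -66
w_5 = -(-66) + 5*36 = 246
w_6 = -246 + 5*(-66) = -576
w_7 = -(-576) + 5*246 = 1806
w_8 = -1806 + 5*(-576) = -4686

-4686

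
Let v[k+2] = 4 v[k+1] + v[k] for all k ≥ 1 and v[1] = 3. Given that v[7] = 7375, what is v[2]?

Let v[2] = z.
v[3] = 3 + 4z
v[4] = 12 + 17z
v[5] = 51 + 72z
v[6] = 216 + 305z
v[7] = 915 + 1292z
So 915 + 1292z = 7375, giving z = 5.

5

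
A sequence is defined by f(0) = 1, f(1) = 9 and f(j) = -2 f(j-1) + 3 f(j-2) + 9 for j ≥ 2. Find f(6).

-1032

f(2) = -2·9 + 3·1 + 9 = -6
f(3) = -2·(-6) + 3·9 + 9 = 48
f(4) = -2·48 + 3·(-6) + 9 = -105
f(5) = -2·(-105) + 3·48 + 9 = 363
f(6) = -2·363 + 3·(-105) + 9 = -1032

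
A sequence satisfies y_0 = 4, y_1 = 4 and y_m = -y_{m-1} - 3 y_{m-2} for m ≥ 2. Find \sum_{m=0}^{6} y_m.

-92

y_2 = -4 - 3·4 = -16
y_3 = -(-16) - 3·4 = 4
y_4 = -4 - 3·(-16) = 44
y_5 = -44 - 3·4 = -56
y_6 = -(-56) - 3·44 = -76
Sum = 4 + 4 + (-16) + 4 + 44 + (-56) + (-76) = -92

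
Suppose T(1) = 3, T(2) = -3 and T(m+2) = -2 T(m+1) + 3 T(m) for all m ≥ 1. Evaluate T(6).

-363

T(3) = -2·(-3) + 3·3 = 15
T(4) = -2·15 + 3·(-3) = -39
T(5) = -2·(-39) + 3·15 = 123
T(6) = -2·123 + 3·(-39) = -363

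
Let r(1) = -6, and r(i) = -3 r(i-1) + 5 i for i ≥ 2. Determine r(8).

17917

r(2) = -3·(-6) + 10 = 28
r(3) = -3·28 + 15 = -69
r(4) = -3·(-69) + 20 = 227
r(5) = -3·227 + 25 = -656
r(6) = -3·(-656) + 30 = 1998
r(7) = -3·1998 + 35 = -5959
r(8) = -3·(-5959) + 40 = 17917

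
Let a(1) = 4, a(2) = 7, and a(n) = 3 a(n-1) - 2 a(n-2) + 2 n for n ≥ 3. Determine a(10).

5481

a(3) = 3·7 - 2·4 + 6 = 19
a(4) = 3·19 - 2·7 + 8 = 51
a(5) = 3·51 - 2·19 + 10 = 125
a(6) = 3·125 - 2·51 + 12 = 285
a(7) = 3·285 - 2·125 + 14 = 619
a(8) = 3·619 - 2·285 + 16 = 1303
a(9) = 3·1303 - 2·619 + 18 = 2689
a(10) = 3·2689 - 2·1303 + 20 = 5481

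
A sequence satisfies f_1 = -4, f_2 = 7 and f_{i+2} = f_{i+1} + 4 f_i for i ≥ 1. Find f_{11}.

1863

f_3 = 7 + 4·(-4) = -9
f_4 = (-9) + 4·7 = 19
f_5 = 19 + 4·(-9) = -17
f_6 = (-17) + 4·19 = 59
f_7 = 59 + 4·(-17) = -9
f_8 = (-9) + 4·59 = 227
f_9 = 227 + 4·(-9) = 191
f_{10} = 191 + 4·227 = 1099
f_{11} = 1099 + 4·191 = 1863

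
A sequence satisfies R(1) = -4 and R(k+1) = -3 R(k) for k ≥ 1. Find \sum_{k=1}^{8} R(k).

R(2) = -3(-4) = 12
R(3) = -3(12) = -36
R(4) = -3(-36) = 108
R(5) = -3(108) = -324
R(6) = -3(-324) = 972
R(7) = -3(972) = -2916
R(8) = -3(-2916) = 8748
Sum = (-4) + 12 + (-36) + 108 + (-324) + 972 + (-2916) + 8748 = 6560

6560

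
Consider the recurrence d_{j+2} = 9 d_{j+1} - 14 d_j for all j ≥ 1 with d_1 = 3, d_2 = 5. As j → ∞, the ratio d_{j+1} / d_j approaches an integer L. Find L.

7

The characteristic equation is r^2 - 9r + 14 = 0, which factors as (r - 7)(r - 2) = 0.
So the roots are 7 and 2. Since |7| > |2| and the coefficient of 7^j is non-zero, the ratio tends to 7.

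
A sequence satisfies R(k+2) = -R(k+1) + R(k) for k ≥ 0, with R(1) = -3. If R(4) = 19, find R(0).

Let R(0) = v.
R(2) = 3 + v
R(3) = -6 - v
R(4) = 9 + 2v
So 9 + 2v = 19, giving v = 5.

5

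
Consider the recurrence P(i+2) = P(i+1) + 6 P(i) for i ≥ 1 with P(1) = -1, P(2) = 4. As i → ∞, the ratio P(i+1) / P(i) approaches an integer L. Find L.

The characteristic equation is r^2 - r - 6 = 0, which factors as (r - 3)(r + 2) = 0.
So the roots are 3 and -2. Since |3| > |-2| and the coefficient of 3^i is non-zero, the ratio tends to 3.

3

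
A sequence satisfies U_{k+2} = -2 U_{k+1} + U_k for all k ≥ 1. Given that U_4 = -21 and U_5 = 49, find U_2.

Rearranging, U_{k-2} = U_k + 2 U_{k-1}.
U_3 = 49 + 2*(-21) = 7
U_2 = -21 + 2*7 = -7

-7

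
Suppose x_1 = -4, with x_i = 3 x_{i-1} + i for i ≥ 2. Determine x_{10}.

x_2 = 3·(-4) + 2 = -10
x_3 = 3·(-10) + 3 = -27
x_4 = 3·(-27) + 4 = -77
x_5 = 3·(-77) + 5 = -226
x_6 = 3·(-226) + 6 = -672
x_7 = 3·(-672) + 7 = -2009
x_8 = 3·(-2009) + 8 = -6019
x_9 = 3·(-6019) + 9 = -18048
x_{10} = 3·(-18048) + 10 = -54134

-54134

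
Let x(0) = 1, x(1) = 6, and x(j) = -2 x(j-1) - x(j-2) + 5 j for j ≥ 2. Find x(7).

x(2) = -2*6 - 1 + 10 = -3
x(3) = -2*(-3) - 6 + 15 = 15
x(4) = -2*15 - (-3) + 20 = -7
x(5) = -2*(-7) - 15 + 25 = 24
x(6) = -2*24 - (-7) + 30 = -11
x(7) = -2*(-11) - 24 + 35 = 33

33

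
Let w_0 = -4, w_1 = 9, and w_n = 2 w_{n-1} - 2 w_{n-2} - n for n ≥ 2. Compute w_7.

-137

w_2 = 2·9 - 2·(-4) - 2 = 24
w_3 = 2·24 - 2·9 - 3 = 27
w_4 = 2·27 - 2·24 - 4 = 2
w_5 = 2·2 - 2·27 - 5 = -55
w_6 = 2·(-55) - 2·2 - 6 = -120
w_7 = 2·(-120) - 2·(-55) - 7 = -137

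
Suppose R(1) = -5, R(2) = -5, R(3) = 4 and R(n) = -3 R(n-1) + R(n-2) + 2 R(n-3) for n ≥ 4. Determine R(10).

R(4) = -3(4) + (-5) + 2(-5) = -27
R(5) = -3(-27) + 4 + 2(-5) = 75
R(6) = -3(75) + (-27) + 2(4) = -244
R(7) = -3(-244) + 75 + 2(-27) = 753
R(8) = -3(753) + (-244) + 2(75) = -2353
R(9) = -3(-2353) + 753 + 2(-244) = 7324
R(10) = -3(7324) + (-2353) + 2(753) = -22819

-22819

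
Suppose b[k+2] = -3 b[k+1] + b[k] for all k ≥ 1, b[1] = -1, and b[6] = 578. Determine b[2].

5

Let b[2] = w.
b[3] = -1 - 3w
b[4] = 3 + 10w
b[5] = -10 - 33w
b[6] = 33 + 109w
So 33 + 109w = 578, giving w = 5.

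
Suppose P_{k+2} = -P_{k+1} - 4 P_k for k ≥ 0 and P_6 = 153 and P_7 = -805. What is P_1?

Rearranging, P_{k-2} = (P_k + P_{k-1}) / -4.
P_5 = (-805 + 153) / -4 = -652/-4 = 163
P_4 = (153 + 163) / -4 = 316/-4 = -79
P_3 = (163 + (-79)) / -4 = 84/-4 = -21
P_2 = (-79 + (-21)) / -4 = -100/-4 = 25
P_1 = (-21 + 25) / -4 = 4/-4 = -1

-1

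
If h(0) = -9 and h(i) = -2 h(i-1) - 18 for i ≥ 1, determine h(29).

The fixed point is -18/(1 + 2) = -6, so h(i) + 6 = -2(h(i-1) + 6).
Hence h(i) = -3·(-2)^i - 6.
h(29) = -3·(-2)^{29} - 6 = -3·-536870912 - 6 = 1610612730.

1610612730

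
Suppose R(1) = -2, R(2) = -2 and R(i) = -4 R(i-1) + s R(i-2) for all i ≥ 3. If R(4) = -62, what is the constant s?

-5

R(3) = 8 - 2s
R(4) = -32 + 6s
So -32 + 6s = -62, giving s = -5.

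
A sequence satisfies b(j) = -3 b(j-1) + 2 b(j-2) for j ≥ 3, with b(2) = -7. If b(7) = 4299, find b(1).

3

Let b(1) = y.
b(3) = 21 + 2y
b(4) = -77 - 6y
b(5) = 273 + 22y
b(6) = -973 - 78y
b(7) = 3465 + 278y
So 3465 + 278y = 4299, giving y = 3.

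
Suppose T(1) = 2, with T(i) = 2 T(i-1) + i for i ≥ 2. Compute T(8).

T(2) = 2*2 + 2 = 6
T(3) = 2*6 + 3 = 15
T(4) = 2*15 + 4 = 34
T(5) = 2*34 + 5 = 73
T(6) = 2*73 + 6 = 152
T(7) = 2*152 + 7 = 311
T(8) = 2*311 + 8 = 630

630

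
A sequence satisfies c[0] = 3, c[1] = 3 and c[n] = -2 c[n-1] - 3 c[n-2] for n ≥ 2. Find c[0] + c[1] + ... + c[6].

75

c[2] = -2·3 - 3·3 = -15
c[3] = -2·(-15) - 3·3 = 21
c[4] = -2·21 - 3·(-15) = 3
c[5] = -2·3 - 3·21 = -69
c[6] = -2·(-69) - 3·3 = 129
Sum = 3 + 3 + (-15) + 21 + 3 + (-69) + 129 = 75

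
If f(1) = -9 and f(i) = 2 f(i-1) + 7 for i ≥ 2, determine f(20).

The fixed point is 7/(1 - 2) = -7, so f(i) + 7 = 2(f(i-1) + 7).
Hence f(i) = -2·2^{i-1} - 7.
f(20) = -2·2^{19} - 7 = -2·524288 - 7 = -1048583.

-1048583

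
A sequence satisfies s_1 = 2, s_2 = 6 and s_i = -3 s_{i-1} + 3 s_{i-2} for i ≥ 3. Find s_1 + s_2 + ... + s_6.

s_3 = -3(6) + 3(2) = -12
s_4 = -3(-12) + 3(6) = 54
s_5 = -3(54) + 3(-12) = -198
s_6 = -3(-198) + 3(54) = 756
Sum = 2 + 6 + (-12) + 54 + (-198) + 756 = 608

608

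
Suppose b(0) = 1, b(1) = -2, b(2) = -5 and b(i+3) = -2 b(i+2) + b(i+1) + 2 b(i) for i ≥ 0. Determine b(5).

58

b(3) = -2*(-5) + (-2) + 2*1 = 10
b(4) = -2*10 + (-5) + 2*(-2) = -29
b(5) = -2*(-29) + 10 + 2*(-5) = 58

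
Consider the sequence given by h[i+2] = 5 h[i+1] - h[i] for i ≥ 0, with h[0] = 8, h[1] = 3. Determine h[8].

h[2] = 5(3) - 8 = 7
h[3] = 5(7) - 3 = 32
h[4] = 5(32) - 7 = 153
h[5] = 5(153) - 32 = 733
h[6] = 5(733) - 153 = 3512
h[7] = 5(3512) - 733 = 16827
h[8] = 5(16827) - 3512 = 80623

80623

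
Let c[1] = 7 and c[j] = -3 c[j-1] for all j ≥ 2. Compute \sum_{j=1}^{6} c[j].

c[2] = -3*7 = -21
c[3] = -3*(-21) = 63
c[4] = -3*63 = -189
c[5] = -3*(-189) = 567
c[6] = -3*567 = -1701
Sum = 7 + (-21) + 63 + (-189) + 567 + (-1701) = -1274

-1274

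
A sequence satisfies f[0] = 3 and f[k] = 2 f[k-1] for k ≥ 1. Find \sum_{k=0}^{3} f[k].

45

f[1] = 2·3 = 6
f[2] = 2·6 = 12
f[3] = 2·12 = 24
Sum = 3 + 6 + 12 + 24 = 45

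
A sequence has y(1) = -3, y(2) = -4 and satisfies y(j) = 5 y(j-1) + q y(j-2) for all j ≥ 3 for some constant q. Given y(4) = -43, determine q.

y(3) = -20 - 3q
y(4) = -100 - 19q
So -100 - 19q = -43, giving q = -3.

-3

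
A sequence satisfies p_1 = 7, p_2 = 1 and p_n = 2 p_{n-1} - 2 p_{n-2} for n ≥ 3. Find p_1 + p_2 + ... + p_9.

202

p_3 = 2*1 - 2*7 = -12
p_4 = 2*(-12) - 2*1 = -26
p_5 = 2*(-26) - 2*(-12) = -28
p_6 = 2*(-28) - 2*(-26) = -4
p_7 = 2*(-4) - 2*(-28) = 48
p_8 = 2*48 - 2*(-4) = 104
p_9 = 2*104 - 2*48 = 112
Sum = 7 + 1 + (-12) + (-26) + (-28) + (-4) + 48 + 104 + 112 = 202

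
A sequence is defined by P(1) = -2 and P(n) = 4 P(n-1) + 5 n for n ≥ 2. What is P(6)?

1922

P(2) = 4·(-2) + 10 = 2
P(3) = 4·2 + 15 = 23
P(4) = 4·23 + 20 = 112
P(5) = 4·112 + 25 = 473
P(6) = 4·473 + 30 = 1922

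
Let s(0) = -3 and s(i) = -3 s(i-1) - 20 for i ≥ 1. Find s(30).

411782264189293

The fixed point is -20/(1 + 3) = -5, so s(i) + 5 = -3(s(i-1) + 5).
Hence s(i) = 2·(-3)^i - 5.
s(30) = 2·(-3)^{30} - 5 = 2·205891132094649 - 5 = 411782264189293.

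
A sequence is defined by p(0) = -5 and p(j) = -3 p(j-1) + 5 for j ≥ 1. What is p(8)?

p(1) = -3*(-5) + 5 = 20
p(2) = -3*20 + 5 = -55
p(3) = -3*(-55) + 5 = 170
p(4) = -3*170 + 5 = -505
p(5) = -3*(-505) + 5 = 1520
p(6) = -3*1520 + 5 = -4555
p(7) = -3*(-4555) + 5 = 13670
p(8) = -3*13670 + 5 = -41005

-41005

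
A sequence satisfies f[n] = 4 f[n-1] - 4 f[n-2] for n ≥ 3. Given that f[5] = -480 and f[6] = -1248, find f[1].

6

Rearranging, f[n-2] = (f[n] - 4 f[n-1]) / -4.
f[4] = (-1248 - 4*(-480)) / -4 = 672/-4 = -168
f[3] = (-480 - 4*(-168)) / -4 = 192/-4 = -48
f[2] = (-168 - 4*(-48)) / -4 = 24/-4 = -6
f[1] = (-48 - 4*(-6)) / -4 = -24/-4 = 6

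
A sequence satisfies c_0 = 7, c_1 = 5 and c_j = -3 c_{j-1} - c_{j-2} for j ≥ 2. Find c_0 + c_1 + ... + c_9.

c_2 = -3·5 - 7 = -22
c_3 = -3·(-22) - 5 = 61
c_4 = -3·61 - (-22) = -161
c_5 = -3·(-161) - 61 = 422
c_6 = -3·422 - (-161) = -1105
c_7 = -3·(-1105) - 422 = 2893
c_8 = -3·2893 - (-1105) = -7574
c_9 = -3·(-7574) - 2893 = 19829
Sum = 7 + 5 + (-22) + 61 + (-161) + 422 + (-1105) + 2893 + (-7574) + 19829 = 14355

14355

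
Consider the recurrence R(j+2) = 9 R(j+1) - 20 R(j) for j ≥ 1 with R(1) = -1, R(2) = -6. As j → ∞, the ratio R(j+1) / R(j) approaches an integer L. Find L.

The characteristic equation is r^2 - 9r + 20 = 0, which factors as (r - 5)(r - 4) = 0.
So the roots are 5 and 4. Since |5| > |4| and the coefficient of 5^j is non-zero, the ratio tends to 5.

5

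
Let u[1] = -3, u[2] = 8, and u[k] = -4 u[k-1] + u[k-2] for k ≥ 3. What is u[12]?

15346372

u[3] = -4(8) + (-3) = -35
u[4] = -4(-35) + 8 = 148
u[5] = -4(148) + (-35) = -627
u[6] = -4(-627) + 148 = 2656
u[7] = -4(2656) + (-627) = -11251
u[8] = -4(-11251) + 2656 = 47660
u[9] = -4(47660) + (-11251) = -201891
u[10] = -4(-201891) + 47660 = 855224
u[11] = -4(855224) + (-201891) = -3622787
u[12] = -4(-3622787) + 855224 = 15346372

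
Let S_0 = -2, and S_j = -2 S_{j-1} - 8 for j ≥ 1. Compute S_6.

S_1 = -2·(-2) - 8 = -4
S_2 = -2·(-4) - 8 = 0
S_3 = -2·0 - 8 = -8
S_4 = -2·(-8) - 8 = 8
S_5 = -2·8 - 8 = -24
S_6 = -2·(-24) - 8 = 40

40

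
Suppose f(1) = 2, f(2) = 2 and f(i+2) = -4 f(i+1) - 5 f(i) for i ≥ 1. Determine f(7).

-498

f(3) = -4(2) - 5(2) = -18
f(4) = -4(-18) - 5(2) = 62
f(5) = -4(62) - 5(-18) = -158
f(6) = -4(-158) - 5(62) = 322
f(7) = -4(322) - 5(-158) = -498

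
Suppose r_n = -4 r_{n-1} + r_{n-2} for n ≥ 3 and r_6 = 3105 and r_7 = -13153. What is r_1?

Rearranging, r_{n-2} = r_n + 4 r_{n-1}.
r_5 = -13153 + 4(3105) = -733
r_4 = 3105 + 4(-733) = 173
r_3 = -733 + 4(173) = -41
r_2 = 173 + 4(-41) = 9
r_1 = -41 + 4(9) = -5

-5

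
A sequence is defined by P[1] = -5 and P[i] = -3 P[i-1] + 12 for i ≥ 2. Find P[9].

-52485

P[2] = -3·(-5) + 12 = 27
P[3] = -3·27 + 12 = -69
P[4] = -3·(-69) + 12 = 219
P[5] = -3·219 + 12 = -645
P[6] = -3·(-645) + 12 = 1947
P[7] = -3·1947 + 12 = -5829
P[8] = -3·(-5829) + 12 = 17499
P[9] = -3·17499 + 12 = -52485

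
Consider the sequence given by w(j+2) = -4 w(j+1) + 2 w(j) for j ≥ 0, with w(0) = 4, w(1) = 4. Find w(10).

w(2) = -4*4 + 2*4 = -8
w(3) = -4*(-8) + 2*4 = 40
w(4) = -4*40 + 2*(-8) = -176
w(5) = -4*(-176) + 2*40 = 784
w(6) = -4*784 + 2*(-176) = -3488
w(7) = -4*(-3488) + 2*784 = 15520
w(8) = -4*15520 + 2*(-3488) = -69056
w(9) = -4*(-69056) + 2*15520 = 307264
w(10) = -4*307264 + 2*(-69056) = -1367168

-1367168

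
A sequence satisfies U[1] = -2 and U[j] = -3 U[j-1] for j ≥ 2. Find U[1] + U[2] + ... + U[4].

U[2] = -3·(-2) = 6
U[3] = -3·6 = -18
U[4] = -3·(-18) = 54
Sum = (-2) + 6 + (-18) + 54 = 40

40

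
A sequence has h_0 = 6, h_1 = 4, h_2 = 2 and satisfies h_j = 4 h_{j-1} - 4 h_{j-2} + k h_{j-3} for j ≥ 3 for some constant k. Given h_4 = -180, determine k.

h_3 = -8 + 6k
h_4 = -40 + 28k
So -40 + 28k = -180, giving k = -5.

-5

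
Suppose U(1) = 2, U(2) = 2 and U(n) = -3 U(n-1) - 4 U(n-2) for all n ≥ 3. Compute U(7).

U(3) = -3·2 - 4·2 = -14
U(4) = -3·(-14) - 4·2 = 34
U(5) = -3·34 - 4·(-14) = -46
U(6) = -3·(-46) - 4·34 = 2
U(7) = -3·2 - 4·(-46) = 178

178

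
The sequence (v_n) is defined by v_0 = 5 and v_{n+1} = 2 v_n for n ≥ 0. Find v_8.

1280

v_1 = 2·5 = 10
v_2 = 2·10 = 20
v_3 = 2·20 = 40
v_4 = 2·40 = 80
v_5 = 2·80 = 160
v_6 = 2·160 = 320
v_7 = 2·320 = 640
v_8 = 2·640 = 1280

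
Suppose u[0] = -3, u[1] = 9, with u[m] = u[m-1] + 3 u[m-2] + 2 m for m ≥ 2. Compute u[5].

u[2] = 9 + 3(-3) + 4 = 4
u[3] = 4 + 3(9) + 6 = 37
u[4] = 37 + 3(4) + 8 = 57
u[5] = 57 + 3(37) + 10 = 178

178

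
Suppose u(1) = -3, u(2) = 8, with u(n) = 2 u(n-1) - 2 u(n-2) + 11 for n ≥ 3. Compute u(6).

u(3) = 2·8 - 2·(-3) + 11 = 33
u(4) = 2·33 - 2·8 + 11 = 61
u(5) = 2·61 - 2·33 + 11 = 67
u(6) = 2·67 - 2·61 + 11 = 23

23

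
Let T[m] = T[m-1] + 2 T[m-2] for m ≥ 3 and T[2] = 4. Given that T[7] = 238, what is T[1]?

Let T[1] = w.
T[3] = 4 + 2w
T[4] = 12 + 2w
T[5] = 20 + 6w
T[6] = 44 + 10w
T[7] = 84 + 22w
So 84 + 22w = 238, giving w = 7.

7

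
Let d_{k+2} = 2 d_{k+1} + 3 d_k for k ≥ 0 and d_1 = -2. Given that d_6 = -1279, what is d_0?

Let d_0 = x.
d_2 = -4 + 3x
d_3 = -14 + 6x
d_4 = -40 + 21x
d_5 = -122 + 60x
d_6 = -364 + 183x
So -364 + 183x = -1279, giving x = -5.

-5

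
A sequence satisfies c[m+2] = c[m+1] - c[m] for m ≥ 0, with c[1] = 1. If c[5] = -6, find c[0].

-5

Let c[0] = x.
c[2] = 1 - x
c[3] = -x
c[4] = -1
c[5] = -1 + x
So -1 + x = -6, giving x = -5.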